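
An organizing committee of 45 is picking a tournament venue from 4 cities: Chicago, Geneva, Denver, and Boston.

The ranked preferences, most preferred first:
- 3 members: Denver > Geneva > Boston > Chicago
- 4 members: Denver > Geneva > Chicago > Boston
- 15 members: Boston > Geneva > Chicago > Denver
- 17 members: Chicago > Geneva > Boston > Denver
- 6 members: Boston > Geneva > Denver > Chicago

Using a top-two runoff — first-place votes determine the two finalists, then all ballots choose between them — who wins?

Round 1 first-place votes: Chicago 17, Geneva 0, Denver 7, Boston 21. Boston and Chicago advance.
Runoff: Boston is ranked above Chicago on 24 ballots, Chicago above Boston on 21.

Boston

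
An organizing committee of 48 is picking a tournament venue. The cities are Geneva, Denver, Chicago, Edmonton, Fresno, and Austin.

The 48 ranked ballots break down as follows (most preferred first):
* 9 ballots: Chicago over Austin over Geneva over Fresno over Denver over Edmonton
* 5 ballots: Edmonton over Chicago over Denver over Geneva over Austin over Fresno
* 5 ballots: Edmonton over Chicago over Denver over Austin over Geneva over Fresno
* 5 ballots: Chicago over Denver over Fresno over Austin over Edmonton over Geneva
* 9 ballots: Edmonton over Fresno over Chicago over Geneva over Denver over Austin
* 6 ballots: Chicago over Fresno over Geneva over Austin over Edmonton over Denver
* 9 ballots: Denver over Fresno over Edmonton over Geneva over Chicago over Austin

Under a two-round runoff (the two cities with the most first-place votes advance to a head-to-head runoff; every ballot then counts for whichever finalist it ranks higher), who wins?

Round 1 first-place votes: Geneva 0, Denver 9, Chicago 20, Edmonton 19, Fresno 0, Austin 0. Chicago and Edmonton advance.
Runoff: Chicago is ranked above Edmonton on 20 ballots, Edmonton above Chicago on 28.

Edmonton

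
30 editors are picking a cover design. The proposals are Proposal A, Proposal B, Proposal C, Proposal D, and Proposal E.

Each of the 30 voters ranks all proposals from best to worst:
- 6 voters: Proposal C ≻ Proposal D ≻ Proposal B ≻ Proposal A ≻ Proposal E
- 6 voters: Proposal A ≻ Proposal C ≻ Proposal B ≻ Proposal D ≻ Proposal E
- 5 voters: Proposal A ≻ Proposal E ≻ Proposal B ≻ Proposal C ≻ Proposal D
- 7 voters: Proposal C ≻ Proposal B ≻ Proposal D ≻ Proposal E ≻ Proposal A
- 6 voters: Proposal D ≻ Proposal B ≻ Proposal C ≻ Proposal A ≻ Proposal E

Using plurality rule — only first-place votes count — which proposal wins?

First-place votes: Proposal A 11, Proposal B 0, Proposal C 13, Proposal D 6, Proposal E 0.

Proposal C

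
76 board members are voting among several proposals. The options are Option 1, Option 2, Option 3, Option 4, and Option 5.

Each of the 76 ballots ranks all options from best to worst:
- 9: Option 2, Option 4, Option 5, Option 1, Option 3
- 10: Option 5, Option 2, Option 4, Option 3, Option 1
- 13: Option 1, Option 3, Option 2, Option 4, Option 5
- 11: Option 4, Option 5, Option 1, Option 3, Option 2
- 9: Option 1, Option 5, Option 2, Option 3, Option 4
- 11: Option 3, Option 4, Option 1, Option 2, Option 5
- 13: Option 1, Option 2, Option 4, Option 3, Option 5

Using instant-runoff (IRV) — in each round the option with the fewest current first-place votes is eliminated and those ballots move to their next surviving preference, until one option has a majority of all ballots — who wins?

Option 4

Round 1: Option 1 35, Option 2 9, Option 3 11, Option 4 11, Option 5 10. Option 2 eliminated.
Round 2: Option 1 35, Option 3 11, Option 4 20, Option 5 10. Option 5 eliminated.
Round 3: Option 1 35, Option 3 11, Option 4 30. Option 3 eliminated.
Round 4: Option 1 35, Option 4 41. Option 4 has a majority (≥39).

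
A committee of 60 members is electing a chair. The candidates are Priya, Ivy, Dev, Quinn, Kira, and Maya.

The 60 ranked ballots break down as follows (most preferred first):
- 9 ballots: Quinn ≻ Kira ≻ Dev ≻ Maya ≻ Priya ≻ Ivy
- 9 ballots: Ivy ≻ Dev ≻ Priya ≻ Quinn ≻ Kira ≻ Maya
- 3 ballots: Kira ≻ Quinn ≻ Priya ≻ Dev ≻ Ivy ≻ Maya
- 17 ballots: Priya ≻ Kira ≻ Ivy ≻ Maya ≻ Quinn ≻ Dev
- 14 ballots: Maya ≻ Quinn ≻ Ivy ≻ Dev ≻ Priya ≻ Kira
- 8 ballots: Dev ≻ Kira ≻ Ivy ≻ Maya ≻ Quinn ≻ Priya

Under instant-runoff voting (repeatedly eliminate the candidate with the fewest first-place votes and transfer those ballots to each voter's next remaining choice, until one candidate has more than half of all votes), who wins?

Round 1: Priya 17, Ivy 9, Dev 8, Quinn 9, Kira 3, Maya 14. Kira eliminated.
Round 2: Priya 17, Ivy 9, Dev 8, Quinn 12, Maya 14. Dev eliminated.
Round 3: Priya 17, Ivy 17, Quinn 12, Maya 14. Quinn eliminated.
Round 4: Priya 20, Ivy 17, Maya 23. Ivy eliminated.
Round 5: Priya 29, Maya 31. Maya has a majority (≥31).

Maya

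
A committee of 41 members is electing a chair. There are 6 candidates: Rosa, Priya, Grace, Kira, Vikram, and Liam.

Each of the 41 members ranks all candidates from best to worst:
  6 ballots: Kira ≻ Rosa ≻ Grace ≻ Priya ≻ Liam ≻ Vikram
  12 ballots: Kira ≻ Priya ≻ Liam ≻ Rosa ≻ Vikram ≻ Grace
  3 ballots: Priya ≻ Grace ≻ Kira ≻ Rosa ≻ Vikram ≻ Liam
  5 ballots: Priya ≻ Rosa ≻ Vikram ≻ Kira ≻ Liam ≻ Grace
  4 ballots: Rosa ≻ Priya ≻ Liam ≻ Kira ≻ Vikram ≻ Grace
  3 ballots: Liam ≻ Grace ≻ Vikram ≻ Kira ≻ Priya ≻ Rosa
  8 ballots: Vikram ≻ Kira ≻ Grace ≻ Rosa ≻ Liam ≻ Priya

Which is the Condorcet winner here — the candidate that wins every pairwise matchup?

Kira vs Rosa: 32–9
Kira vs Priya: 29–12
Kira vs Grace: 35–6
Kira vs Vikram: 25–16
Kira vs Liam: 34–7
Kira beats every other candidate.

Kira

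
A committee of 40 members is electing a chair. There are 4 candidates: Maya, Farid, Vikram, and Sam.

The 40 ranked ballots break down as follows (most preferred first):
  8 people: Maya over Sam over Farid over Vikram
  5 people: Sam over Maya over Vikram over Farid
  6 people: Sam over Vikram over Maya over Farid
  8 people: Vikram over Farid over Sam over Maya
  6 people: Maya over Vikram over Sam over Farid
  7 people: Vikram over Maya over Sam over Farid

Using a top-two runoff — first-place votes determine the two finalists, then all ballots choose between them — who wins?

Round 1 first-place votes: Maya 14, Farid 0, Vikram 15, Sam 11. Vikram and Maya advance.
Runoff: Vikram is ranked above Maya on 21 ballots, Maya above Vikram on 19.

Vikram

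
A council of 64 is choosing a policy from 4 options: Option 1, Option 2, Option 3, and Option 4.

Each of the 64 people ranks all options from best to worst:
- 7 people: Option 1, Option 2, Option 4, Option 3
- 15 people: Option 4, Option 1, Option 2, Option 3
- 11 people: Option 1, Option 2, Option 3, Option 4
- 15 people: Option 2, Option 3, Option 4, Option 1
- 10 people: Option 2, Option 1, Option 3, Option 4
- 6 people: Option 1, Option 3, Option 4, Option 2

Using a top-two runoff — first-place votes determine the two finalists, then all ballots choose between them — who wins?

Round 1 first-place votes: Option 1 24, Option 2 25, Option 3 0, Option 4 15. Option 2 and Option 1 advance.
Runoff: Option 2 is ranked above Option 1 on 25 ballots, Option 1 above Option 2 on 39.

Option 1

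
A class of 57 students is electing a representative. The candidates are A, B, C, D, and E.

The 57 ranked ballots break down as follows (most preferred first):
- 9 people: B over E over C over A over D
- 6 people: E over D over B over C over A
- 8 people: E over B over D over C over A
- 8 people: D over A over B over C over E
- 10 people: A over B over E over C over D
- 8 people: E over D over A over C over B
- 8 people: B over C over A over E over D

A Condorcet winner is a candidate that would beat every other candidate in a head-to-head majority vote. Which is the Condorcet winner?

B

B vs A: 31–26
B vs C: 49–8
B vs D: 35–22
B vs E: 35–22
B beats every other candidate.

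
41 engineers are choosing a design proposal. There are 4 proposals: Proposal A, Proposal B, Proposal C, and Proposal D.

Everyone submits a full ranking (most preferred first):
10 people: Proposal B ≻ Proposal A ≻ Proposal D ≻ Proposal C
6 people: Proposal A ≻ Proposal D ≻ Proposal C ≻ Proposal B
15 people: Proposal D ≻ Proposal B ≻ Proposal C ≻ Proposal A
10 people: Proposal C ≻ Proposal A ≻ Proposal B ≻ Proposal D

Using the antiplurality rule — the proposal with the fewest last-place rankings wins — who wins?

Proposal B

Last-place votes: Proposal A 15, Proposal B 6, Proposal C 10, Proposal D 10.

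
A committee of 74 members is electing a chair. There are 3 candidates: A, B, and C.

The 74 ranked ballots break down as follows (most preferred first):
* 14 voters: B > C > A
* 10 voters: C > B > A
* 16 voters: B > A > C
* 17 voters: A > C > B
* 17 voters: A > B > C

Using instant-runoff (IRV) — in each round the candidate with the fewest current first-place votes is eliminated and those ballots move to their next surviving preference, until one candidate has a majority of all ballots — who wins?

B

Round 1: A 34, B 30, C 10. C eliminated.
Round 2: A 34, B 40. B has a majority (≥38).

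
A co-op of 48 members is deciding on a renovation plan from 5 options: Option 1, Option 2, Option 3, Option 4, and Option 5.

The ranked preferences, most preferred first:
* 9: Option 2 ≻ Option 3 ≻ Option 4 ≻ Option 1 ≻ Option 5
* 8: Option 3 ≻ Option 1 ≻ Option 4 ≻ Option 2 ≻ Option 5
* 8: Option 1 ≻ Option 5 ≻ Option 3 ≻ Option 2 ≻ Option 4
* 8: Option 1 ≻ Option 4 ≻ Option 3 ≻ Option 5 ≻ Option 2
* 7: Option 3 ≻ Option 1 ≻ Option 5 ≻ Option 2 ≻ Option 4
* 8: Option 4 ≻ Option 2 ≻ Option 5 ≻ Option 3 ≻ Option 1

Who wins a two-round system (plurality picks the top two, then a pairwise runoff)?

Round 1 first-place votes: Option 1 16, Option 2 9, Option 3 15, Option 4 8, Option 5 0. Option 1 and Option 3 advance.
Runoff: Option 1 is ranked above Option 3 on 16 ballots, Option 3 above Option 1 on 32.

Option 3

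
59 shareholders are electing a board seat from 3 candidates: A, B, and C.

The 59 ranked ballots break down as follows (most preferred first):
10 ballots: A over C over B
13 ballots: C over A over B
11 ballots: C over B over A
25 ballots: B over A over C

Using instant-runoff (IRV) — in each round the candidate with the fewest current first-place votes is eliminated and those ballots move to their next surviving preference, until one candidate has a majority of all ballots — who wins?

C

Round 1: A 10, B 25, C 24. A eliminated.
Round 2: B 25, C 34. C has a majority (≥30).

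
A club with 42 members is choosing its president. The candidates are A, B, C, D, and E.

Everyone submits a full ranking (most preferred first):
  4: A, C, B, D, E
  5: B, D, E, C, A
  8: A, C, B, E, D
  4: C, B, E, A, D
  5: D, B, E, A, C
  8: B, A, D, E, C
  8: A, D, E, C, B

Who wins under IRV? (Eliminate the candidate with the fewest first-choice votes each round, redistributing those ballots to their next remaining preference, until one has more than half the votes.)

Round 1: A 20, B 13, C 4, D 5, E 0. E eliminated.
Round 2: A 20, B 13, C 4, D 5. C eliminated.
Round 3: A 20, B 17, D 5. D eliminated.
Round 4: A 20, B 22. B has a majority (≥22).

B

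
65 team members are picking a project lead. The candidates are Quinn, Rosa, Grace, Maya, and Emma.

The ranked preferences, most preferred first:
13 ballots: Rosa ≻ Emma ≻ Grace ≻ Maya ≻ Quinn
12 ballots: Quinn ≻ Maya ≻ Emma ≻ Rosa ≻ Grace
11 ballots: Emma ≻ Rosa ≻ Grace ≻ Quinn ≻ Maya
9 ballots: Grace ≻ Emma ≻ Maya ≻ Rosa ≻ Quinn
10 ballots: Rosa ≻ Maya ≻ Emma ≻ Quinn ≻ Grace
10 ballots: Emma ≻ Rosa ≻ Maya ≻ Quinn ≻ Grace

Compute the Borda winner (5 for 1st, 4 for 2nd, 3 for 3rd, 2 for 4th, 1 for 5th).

Emma

Quinn: 13×1 + 12×5 + 11×2 + 9×1 + 10×2 + 10×2 = 144
Rosa: 13×5 + 12×2 + 11×4 + 9×2 + 10×5 + 10×4 = 241
Grace: 13×3 + 12×1 + 11×3 + 9×5 + 10×1 + 10×1 = 149
Maya: 13×2 + 12×4 + 11×1 + 9×3 + 10×4 + 10×3 = 182
Emma: 13×4 + 12×3 + 11×5 + 9×4 + 10×3 + 10×5 = 259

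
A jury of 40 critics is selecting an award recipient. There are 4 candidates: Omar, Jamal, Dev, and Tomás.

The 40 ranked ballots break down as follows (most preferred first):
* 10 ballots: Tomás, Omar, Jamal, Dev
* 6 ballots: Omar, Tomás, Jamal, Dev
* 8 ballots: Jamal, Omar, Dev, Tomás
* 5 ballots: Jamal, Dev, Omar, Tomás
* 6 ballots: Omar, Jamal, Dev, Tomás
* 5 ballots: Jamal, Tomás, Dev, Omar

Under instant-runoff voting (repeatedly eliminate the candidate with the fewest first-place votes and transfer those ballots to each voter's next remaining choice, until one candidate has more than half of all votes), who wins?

Round 1: Omar 12, Jamal 18, Dev 0, Tomás 10. Dev eliminated.
Round 2: Omar 12, Jamal 18, Tomás 10. Tomás eliminated.
Round 3: Omar 22, Jamal 18. Omar has a majority (≥21).

Omar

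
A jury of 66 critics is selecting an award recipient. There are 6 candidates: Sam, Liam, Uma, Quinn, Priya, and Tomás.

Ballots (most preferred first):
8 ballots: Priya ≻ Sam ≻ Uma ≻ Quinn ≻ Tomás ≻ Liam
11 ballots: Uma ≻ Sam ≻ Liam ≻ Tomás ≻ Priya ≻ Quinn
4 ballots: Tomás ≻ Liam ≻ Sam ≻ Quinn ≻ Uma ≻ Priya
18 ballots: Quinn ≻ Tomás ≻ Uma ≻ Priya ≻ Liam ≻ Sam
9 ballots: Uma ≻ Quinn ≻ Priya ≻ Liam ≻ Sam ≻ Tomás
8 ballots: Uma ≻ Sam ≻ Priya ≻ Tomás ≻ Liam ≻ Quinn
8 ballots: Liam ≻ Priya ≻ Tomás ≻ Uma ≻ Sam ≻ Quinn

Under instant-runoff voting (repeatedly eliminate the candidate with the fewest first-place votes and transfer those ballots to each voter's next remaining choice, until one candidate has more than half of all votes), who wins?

Uma

Round 1: Sam 0, Liam 8, Uma 28, Quinn 18, Priya 8, Tomás 4. Sam eliminated.
Round 2: Liam 8, Uma 28, Quinn 18, Priya 8, Tomás 4. Tomás eliminated.
Round 3: Liam 12, Uma 28, Quinn 18, Priya 8. Priya eliminated.
Round 4: Liam 12, Uma 36, Quinn 18. Uma has a majority (≥34).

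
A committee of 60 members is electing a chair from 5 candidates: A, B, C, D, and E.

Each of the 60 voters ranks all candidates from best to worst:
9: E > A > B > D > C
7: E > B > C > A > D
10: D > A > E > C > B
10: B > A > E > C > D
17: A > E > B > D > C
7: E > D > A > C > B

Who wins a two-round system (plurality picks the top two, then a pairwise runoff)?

A

Round 1 first-place votes: A 17, B 10, C 0, D 10, E 23. E and A advance.
Runoff: E is ranked above A on 23 ballots, A above E on 37.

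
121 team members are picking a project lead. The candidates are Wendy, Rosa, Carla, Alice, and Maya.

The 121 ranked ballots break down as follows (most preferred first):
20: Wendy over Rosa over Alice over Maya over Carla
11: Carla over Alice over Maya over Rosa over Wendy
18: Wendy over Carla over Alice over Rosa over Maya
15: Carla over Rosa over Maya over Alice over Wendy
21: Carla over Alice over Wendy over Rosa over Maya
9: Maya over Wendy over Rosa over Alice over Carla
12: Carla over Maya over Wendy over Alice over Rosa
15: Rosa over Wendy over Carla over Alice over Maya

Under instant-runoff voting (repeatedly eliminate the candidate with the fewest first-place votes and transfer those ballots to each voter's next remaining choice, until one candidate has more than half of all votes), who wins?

Wendy

Round 1: Wendy 38, Rosa 15, Carla 59, Alice 0, Maya 9. Alice eliminated.
Round 2: Wendy 38, Rosa 15, Carla 59, Maya 9. Maya eliminated.
Round 3: Wendy 47, Rosa 15, Carla 59. Rosa eliminated.
Round 4: Wendy 62, Carla 59. Wendy has a majority (≥61).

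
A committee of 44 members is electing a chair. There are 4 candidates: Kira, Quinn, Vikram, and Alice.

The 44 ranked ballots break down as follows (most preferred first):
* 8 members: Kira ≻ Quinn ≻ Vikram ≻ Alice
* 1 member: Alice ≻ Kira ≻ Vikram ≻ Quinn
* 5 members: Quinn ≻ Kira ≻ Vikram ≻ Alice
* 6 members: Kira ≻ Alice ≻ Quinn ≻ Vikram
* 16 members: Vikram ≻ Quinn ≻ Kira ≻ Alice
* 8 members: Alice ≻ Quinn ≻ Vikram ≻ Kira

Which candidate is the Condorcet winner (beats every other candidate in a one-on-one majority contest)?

Quinn

Quinn vs Kira: 29–15
Quinn vs Vikram: 27–17
Quinn vs Alice: 29–15
Quinn beats every other candidate.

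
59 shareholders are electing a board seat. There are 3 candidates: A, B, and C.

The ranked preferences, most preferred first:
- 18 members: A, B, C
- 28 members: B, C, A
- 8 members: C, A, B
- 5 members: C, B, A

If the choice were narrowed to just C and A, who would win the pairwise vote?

C is ranked above A on 41 ballots; A above C on 18.

C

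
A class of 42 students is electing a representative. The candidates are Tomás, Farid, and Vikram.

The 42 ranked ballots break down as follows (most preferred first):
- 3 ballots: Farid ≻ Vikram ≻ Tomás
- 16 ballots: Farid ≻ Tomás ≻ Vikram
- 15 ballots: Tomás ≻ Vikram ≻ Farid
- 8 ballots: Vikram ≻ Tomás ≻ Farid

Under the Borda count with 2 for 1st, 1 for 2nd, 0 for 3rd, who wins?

Tomás

Tomás: 3×0 + 16×1 + 15×2 + 8×1 = 54
Farid: 3×2 + 16×2 + 15×0 + 8×0 = 38
Vikram: 3×1 + 16×0 + 15×1 + 8×2 = 34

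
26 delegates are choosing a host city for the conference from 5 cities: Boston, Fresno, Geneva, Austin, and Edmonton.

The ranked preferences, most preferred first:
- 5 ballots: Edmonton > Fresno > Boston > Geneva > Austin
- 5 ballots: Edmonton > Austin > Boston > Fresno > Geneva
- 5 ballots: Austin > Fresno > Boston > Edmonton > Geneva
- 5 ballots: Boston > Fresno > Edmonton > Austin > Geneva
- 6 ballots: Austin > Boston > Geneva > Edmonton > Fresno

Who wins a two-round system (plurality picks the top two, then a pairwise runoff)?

Round 1 first-place votes: Boston 5, Fresno 0, Geneva 0, Austin 11, Edmonton 10. Austin and Edmonton advance.
Runoff: Austin is ranked above Edmonton on 11 ballots, Edmonton above Austin on 15.

Edmonton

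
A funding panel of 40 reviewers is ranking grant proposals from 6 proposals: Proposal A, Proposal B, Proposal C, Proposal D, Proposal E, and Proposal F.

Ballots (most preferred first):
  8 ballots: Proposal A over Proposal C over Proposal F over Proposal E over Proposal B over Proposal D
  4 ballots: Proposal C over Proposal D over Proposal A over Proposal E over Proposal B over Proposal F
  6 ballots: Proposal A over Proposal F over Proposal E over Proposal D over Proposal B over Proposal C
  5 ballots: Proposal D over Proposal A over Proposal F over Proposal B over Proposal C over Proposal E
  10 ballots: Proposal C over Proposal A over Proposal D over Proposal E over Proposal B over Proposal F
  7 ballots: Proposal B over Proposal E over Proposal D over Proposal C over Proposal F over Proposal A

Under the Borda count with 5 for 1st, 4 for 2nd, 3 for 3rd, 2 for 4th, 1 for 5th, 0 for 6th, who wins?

Proposal A: 8×5 + 4×3 + 6×5 + 5×4 + 10×4 + 7×0 = 142
Proposal B: 8×1 + 4×1 + 6×1 + 5×2 + 10×1 + 7×5 = 73
Proposal C: 8×4 + 4×5 + 6×0 + 5×1 + 10×5 + 7×2 = 121
Proposal D: 8×0 + 4×4 + 6×2 + 5×5 + 10×3 + 7×3 = 104
Proposal E: 8×2 + 4×2 + 6×3 + 5×0 + 10×2 + 7×4 = 90
Proposal F: 8×3 + 4×0 + 6×4 + 5×3 + 10×0 + 7×1 = 70

Proposal A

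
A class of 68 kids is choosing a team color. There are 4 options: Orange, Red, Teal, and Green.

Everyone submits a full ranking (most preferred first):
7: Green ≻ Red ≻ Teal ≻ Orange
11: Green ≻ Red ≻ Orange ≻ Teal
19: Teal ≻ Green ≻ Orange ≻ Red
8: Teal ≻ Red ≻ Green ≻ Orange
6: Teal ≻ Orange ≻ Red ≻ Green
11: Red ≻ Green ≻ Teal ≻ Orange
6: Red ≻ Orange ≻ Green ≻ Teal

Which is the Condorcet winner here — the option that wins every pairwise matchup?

Green vs Orange: 56–12
Green vs Red: 37–31
Green vs Teal: 35–33
Green beats every other option.

Green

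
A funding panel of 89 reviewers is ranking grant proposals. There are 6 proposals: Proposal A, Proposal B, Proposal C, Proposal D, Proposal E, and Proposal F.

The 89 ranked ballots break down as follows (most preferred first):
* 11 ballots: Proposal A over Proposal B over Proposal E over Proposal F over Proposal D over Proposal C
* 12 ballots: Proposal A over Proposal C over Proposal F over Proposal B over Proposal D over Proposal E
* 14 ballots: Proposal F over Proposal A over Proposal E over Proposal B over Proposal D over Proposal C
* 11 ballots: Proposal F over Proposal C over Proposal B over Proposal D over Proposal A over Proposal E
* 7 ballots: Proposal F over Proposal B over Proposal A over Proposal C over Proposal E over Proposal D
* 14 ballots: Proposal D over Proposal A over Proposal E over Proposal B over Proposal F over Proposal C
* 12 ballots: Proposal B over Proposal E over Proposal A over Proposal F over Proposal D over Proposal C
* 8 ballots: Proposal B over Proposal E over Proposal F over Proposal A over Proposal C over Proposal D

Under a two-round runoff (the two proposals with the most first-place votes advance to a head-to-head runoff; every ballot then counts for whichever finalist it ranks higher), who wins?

Proposal A

Round 1 first-place votes: Proposal A 23, Proposal B 20, Proposal C 0, Proposal D 14, Proposal E 0, Proposal F 32. Proposal F and Proposal A advance.
Runoff: Proposal F is ranked above Proposal A on 40 ballots, Proposal A above Proposal F on 49.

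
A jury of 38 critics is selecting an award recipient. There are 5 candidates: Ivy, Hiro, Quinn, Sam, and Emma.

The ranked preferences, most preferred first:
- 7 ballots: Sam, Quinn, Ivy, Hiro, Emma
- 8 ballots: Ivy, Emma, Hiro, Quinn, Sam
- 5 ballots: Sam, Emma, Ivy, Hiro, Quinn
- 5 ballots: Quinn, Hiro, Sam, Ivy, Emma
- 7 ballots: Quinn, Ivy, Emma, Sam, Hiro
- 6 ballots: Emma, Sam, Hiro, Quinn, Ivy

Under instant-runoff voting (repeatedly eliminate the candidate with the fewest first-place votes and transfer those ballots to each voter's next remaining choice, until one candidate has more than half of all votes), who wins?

Quinn

Round 1: Ivy 8, Hiro 0, Quinn 12, Sam 12, Emma 6. Hiro eliminated.
Round 2: Ivy 8, Quinn 12, Sam 12, Emma 6. Emma eliminated.
Round 3: Ivy 8, Quinn 12, Sam 18. Ivy eliminated.
Round 4: Quinn 20, Sam 18. Quinn has a majority (≥20).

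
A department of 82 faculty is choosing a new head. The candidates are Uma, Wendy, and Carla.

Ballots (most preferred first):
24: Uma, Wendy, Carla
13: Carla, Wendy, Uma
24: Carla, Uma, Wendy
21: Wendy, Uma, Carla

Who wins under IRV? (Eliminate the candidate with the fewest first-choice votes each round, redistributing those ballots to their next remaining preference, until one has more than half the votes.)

Round 1: Uma 24, Wendy 21, Carla 37. Wendy eliminated.
Round 2: Uma 45, Carla 37. Uma has a majority (≥42).

Uma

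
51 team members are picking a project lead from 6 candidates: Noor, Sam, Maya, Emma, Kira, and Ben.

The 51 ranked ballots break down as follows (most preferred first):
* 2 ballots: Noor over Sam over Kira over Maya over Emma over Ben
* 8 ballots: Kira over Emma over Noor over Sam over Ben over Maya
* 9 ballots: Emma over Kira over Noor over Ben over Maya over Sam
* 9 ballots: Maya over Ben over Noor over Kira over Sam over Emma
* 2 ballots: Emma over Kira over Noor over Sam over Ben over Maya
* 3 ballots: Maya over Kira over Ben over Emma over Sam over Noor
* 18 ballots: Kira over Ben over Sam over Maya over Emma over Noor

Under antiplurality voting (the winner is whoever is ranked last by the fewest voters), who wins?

Kira

Last-place votes: Noor 21, Sam 9, Maya 10, Emma 9, Kira 0, Ben 2.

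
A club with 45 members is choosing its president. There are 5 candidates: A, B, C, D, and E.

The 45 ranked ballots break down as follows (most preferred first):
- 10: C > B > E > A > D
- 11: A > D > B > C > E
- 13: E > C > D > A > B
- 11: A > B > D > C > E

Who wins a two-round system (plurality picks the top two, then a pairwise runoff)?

E

Round 1 first-place votes: A 22, B 0, C 10, D 0, E 13. A and E advance.
Runoff: A is ranked above E on 22 ballots, E above A on 23.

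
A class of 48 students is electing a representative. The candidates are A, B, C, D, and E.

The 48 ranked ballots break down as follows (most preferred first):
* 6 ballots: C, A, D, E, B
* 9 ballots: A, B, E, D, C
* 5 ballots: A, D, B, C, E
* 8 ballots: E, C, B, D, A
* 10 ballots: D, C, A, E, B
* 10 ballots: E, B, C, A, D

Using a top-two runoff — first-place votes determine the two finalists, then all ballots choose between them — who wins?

Round 1 first-place votes: A 14, B 0, C 6, D 10, E 18. E and A advance.
Runoff: E is ranked above A on 18 ballots, A above E on 30.

A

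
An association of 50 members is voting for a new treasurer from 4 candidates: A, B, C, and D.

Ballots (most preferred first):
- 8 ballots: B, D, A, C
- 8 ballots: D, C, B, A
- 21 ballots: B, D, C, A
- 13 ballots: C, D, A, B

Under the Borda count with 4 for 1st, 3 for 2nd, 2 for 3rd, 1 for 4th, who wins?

A: 8×2 + 8×1 + 21×1 + 13×2 = 71
B: 8×4 + 8×2 + 21×4 + 13×1 = 145
C: 8×1 + 8×3 + 21×2 + 13×4 = 126
D: 8×3 + 8×4 + 21×3 + 13×3 = 158

D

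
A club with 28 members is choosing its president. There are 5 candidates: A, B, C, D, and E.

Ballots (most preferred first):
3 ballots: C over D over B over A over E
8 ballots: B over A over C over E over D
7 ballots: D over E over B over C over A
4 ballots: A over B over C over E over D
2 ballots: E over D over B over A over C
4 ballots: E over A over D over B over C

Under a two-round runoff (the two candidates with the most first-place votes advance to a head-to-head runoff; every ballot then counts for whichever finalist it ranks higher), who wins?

Round 1 first-place votes: A 4, B 8, C 3, D 7, E 6. B and D advance.
Runoff: B is ranked above D on 12 ballots, D above B on 16.

D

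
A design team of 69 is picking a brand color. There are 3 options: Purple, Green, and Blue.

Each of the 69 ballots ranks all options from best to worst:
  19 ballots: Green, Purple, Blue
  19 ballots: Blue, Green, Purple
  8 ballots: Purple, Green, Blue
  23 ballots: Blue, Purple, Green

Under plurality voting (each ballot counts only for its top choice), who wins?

Blue

First-place votes: Purple 8, Green 19, Blue 42.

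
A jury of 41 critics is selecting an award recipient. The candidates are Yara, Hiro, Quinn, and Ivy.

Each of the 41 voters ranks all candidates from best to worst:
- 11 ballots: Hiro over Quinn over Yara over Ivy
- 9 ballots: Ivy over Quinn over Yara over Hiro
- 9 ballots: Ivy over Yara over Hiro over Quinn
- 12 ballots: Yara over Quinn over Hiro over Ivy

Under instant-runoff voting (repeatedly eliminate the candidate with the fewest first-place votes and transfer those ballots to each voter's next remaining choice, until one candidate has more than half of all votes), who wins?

Round 1: Yara 12, Hiro 11, Quinn 0, Ivy 18. Quinn eliminated.
Round 2: Yara 12, Hiro 11, Ivy 18. Hiro eliminated.
Round 3: Yara 23, Ivy 18. Yara has a majority (≥21).

Yara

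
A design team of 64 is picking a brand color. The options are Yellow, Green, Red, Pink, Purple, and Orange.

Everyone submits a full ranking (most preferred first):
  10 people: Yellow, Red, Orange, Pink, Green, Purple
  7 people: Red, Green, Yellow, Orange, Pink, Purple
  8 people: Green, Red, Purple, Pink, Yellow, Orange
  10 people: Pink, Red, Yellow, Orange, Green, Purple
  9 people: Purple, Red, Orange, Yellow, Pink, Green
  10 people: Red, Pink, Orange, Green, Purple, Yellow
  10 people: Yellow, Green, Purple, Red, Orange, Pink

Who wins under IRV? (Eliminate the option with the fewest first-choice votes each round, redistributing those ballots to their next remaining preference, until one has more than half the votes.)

Round 1: Yellow 20, Green 8, Red 17, Pink 10, Purple 9, Orange 0. Orange eliminated.
Round 2: Yellow 20, Green 8, Red 17, Pink 10, Purple 9. Green eliminated.
Round 3: Yellow 20, Red 25, Pink 10, Purple 9. Purple eliminated.
Round 4: Yellow 20, Red 34, Pink 10. Red has a majority (≥33).

Red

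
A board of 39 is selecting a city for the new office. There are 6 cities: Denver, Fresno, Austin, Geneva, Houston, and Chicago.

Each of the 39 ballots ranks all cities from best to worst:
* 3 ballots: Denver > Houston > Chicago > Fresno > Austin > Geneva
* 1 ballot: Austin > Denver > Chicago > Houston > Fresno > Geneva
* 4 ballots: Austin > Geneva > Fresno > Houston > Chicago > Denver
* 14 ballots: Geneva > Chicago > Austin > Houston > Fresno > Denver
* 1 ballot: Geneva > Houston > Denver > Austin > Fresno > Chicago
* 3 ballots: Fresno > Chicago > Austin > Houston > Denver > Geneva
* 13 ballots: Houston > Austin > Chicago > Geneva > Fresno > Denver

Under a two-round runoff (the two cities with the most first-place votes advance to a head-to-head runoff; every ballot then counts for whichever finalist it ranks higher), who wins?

Houston

Round 1 first-place votes: Denver 3, Fresno 3, Austin 5, Geneva 15, Houston 13, Chicago 0. Geneva and Houston advance.
Runoff: Geneva is ranked above Houston on 19 ballots, Houston above Geneva on 20.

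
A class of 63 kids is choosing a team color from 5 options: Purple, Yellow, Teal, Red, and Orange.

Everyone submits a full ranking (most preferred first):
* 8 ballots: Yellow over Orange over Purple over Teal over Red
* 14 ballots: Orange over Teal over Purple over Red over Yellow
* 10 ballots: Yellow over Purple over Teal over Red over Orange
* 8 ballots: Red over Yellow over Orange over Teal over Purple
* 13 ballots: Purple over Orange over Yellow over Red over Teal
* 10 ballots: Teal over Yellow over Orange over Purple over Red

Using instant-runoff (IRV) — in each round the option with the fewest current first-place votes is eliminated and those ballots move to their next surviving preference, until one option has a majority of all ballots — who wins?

Round 1: Purple 13, Yellow 18, Teal 10, Red 8, Orange 14. Red eliminated.
Round 2: Purple 13, Yellow 26, Teal 10, Orange 14. Teal eliminated.
Round 3: Purple 13, Yellow 36, Orange 14. Yellow has a majority (≥32).

Yellow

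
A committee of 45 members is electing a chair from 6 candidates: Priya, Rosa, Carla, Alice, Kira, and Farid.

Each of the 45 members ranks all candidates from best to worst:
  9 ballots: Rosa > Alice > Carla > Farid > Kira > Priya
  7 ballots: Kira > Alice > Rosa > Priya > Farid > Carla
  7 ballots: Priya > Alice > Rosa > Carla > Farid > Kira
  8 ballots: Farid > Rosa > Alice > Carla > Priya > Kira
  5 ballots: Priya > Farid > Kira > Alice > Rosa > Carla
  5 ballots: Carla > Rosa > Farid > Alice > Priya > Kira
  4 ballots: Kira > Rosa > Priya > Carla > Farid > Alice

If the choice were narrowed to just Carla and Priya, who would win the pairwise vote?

Carla is ranked above Priya on 22 ballots; Priya above Carla on 23.

Priya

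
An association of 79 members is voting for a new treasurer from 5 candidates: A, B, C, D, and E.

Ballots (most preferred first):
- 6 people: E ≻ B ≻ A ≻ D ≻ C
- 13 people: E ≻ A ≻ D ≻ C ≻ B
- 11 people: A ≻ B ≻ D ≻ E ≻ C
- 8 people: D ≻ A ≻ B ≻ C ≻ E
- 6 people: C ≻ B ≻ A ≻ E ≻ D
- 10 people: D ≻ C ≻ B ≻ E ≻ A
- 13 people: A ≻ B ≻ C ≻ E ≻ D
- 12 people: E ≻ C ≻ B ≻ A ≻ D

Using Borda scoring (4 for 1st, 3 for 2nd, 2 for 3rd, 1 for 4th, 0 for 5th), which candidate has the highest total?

A

A: 6×2 + 13×3 + 11×4 + 8×3 + 6×2 + 10×0 + 13×4 + 12×1 = 195
B: 6×3 + 13×0 + 11×3 + 8×2 + 6×3 + 10×2 + 13×3 + 12×2 = 168
C: 6×0 + 13×1 + 11×0 + 8×1 + 6×4 + 10×3 + 13×2 + 12×3 = 137
D: 6×1 + 13×2 + 11×2 + 8×4 + 6×0 + 10×4 + 13×0 + 12×0 = 126
E: 6×4 + 13×4 + 11×1 + 8×0 + 6×1 + 10×1 + 13×1 + 12×4 = 164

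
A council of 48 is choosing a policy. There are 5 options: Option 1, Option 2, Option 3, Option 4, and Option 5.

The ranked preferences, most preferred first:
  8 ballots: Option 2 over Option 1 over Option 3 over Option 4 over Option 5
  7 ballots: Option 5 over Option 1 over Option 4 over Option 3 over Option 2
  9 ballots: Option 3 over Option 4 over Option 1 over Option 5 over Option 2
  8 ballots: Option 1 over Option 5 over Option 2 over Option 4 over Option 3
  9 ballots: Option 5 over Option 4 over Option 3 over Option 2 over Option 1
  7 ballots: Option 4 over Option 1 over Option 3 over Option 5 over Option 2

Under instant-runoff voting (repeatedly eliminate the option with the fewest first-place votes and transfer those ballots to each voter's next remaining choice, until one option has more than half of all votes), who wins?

Round 1: Option 1 8, Option 2 8, Option 3 9, Option 4 7, Option 5 16. Option 4 eliminated.
Round 2: Option 1 15, Option 2 8, Option 3 9, Option 5 16. Option 2 eliminated.
Round 3: Option 1 23, Option 3 9, Option 5 16. Option 3 eliminated.
Round 4: Option 1 32, Option 5 16. Option 1 has a majority (≥25).

Option 1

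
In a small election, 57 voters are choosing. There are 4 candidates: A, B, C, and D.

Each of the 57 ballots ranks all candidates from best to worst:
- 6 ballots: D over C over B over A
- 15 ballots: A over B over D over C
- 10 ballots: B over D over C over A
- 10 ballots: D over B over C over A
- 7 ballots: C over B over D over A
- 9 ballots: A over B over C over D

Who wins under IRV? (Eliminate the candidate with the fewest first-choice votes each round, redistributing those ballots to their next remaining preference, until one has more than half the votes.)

B

Round 1: A 24, B 10, C 7, D 16. C eliminated.
Round 2: A 24, B 17, D 16. D eliminated.
Round 3: A 24, B 33. B has a majority (≥29).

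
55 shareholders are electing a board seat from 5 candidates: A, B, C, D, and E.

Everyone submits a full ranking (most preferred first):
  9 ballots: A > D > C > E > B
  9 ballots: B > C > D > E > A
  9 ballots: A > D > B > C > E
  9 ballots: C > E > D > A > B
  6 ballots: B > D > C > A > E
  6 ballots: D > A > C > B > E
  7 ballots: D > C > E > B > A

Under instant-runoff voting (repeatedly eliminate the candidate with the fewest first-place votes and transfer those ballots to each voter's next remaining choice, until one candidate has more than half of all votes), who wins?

Round 1: A 18, B 15, C 9, D 13, E 0. E eliminated.
Round 2: A 18, B 15, C 9, D 13. C eliminated.
Round 3: A 18, B 15, D 22. B eliminated.
Round 4: A 18, D 37. D has a majority (≥28).

D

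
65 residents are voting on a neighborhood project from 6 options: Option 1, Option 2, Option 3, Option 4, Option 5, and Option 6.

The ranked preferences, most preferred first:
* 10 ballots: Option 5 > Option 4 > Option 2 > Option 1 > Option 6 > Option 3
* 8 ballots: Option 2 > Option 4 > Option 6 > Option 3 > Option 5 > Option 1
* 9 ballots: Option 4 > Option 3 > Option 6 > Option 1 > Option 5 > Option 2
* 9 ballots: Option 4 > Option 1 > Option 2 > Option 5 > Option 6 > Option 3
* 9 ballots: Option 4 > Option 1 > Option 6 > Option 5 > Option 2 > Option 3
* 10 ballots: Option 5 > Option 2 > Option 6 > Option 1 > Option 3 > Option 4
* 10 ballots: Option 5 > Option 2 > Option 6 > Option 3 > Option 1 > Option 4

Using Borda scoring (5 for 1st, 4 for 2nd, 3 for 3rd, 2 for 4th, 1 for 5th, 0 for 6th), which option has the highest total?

Option 4

Option 1: 10×2 + 8×0 + 9×2 + 9×4 + 9×4 + 10×2 + 10×1 = 140
Option 2: 10×3 + 8×5 + 9×0 + 9×3 + 9×1 + 10×4 + 10×4 = 186
Option 3: 10×0 + 8×2 + 9×4 + 9×0 + 9×0 + 10×1 + 10×2 = 82
Option 4: 10×4 + 8×4 + 9×5 + 9×5 + 9×5 + 10×0 + 10×0 = 207
Option 5: 10×5 + 8×1 + 9×1 + 9×2 + 9×2 + 10×5 + 10×5 = 203
Option 6: 10×1 + 8×3 + 9×3 + 9×1 + 9×3 + 10×3 + 10×3 = 157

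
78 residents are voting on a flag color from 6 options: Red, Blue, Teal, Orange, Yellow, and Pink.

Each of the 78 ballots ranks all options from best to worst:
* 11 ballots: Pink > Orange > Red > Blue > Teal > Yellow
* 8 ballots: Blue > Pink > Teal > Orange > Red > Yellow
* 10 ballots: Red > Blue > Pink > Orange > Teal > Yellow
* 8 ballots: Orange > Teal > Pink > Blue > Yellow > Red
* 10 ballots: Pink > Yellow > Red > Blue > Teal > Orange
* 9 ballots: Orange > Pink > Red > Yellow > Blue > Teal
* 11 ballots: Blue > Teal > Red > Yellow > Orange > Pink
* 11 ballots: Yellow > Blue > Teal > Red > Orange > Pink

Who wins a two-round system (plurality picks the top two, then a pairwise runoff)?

Round 1 first-place votes: Red 10, Blue 19, Teal 0, Orange 17, Yellow 11, Pink 21. Pink and Blue advance.
Runoff: Pink is ranked above Blue on 38 ballots, Blue above Pink on 40.

Blue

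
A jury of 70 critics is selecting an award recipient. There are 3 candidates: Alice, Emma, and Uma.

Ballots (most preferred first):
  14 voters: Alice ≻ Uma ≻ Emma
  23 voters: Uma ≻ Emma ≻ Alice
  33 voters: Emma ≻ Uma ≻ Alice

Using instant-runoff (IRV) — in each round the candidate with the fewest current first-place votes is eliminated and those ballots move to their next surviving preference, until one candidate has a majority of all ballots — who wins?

Round 1: Alice 14, Emma 33, Uma 23. Alice eliminated.
Round 2: Emma 33, Uma 37. Uma has a majority (≥36).

Uma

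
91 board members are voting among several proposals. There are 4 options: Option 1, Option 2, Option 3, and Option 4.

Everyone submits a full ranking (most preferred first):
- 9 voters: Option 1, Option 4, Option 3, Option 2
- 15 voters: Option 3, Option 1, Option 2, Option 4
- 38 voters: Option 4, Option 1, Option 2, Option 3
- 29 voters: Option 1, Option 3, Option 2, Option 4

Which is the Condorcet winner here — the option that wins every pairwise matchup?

Option 1 vs Option 2: 91–0
Option 1 vs Option 3: 76–15
Option 1 vs Option 4: 53–38
Option 1 beats every other option.

Option 1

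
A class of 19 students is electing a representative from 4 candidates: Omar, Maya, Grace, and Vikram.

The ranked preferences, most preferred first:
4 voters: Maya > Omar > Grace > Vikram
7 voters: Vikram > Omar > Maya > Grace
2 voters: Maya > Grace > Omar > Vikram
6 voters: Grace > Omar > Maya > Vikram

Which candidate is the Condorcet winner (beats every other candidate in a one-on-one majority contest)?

Omar vs Maya: 13–6
Omar vs Grace: 11–8
Omar vs Vikram: 12–7
Omar beats every other candidate.

Omar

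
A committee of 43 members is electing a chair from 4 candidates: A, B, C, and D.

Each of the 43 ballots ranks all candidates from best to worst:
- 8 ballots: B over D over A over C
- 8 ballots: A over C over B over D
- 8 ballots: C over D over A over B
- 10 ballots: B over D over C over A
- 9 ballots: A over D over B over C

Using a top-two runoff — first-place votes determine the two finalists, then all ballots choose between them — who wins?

Round 1 first-place votes: A 17, B 18, C 8, D 0. B and A advance.
Runoff: B is ranked above A on 18 ballots, A above B on 25.

A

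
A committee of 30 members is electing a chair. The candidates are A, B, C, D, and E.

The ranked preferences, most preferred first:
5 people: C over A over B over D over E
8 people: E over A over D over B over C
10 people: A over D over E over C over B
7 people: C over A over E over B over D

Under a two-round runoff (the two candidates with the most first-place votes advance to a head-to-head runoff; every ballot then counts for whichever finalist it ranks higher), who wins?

A

Round 1 first-place votes: A 10, B 0, C 12, D 0, E 8. C and A advance.
Runoff: C is ranked above A on 12 ballots, A above C on 18.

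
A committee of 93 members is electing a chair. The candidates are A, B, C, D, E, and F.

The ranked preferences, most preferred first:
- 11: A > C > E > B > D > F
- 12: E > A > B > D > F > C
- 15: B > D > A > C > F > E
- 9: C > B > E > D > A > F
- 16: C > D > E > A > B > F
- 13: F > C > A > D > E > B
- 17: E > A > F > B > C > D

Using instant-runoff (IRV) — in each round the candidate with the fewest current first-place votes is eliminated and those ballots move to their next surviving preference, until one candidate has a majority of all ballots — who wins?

Round 1: A 11, B 15, C 25, D 0, E 29, F 13. D eliminated.
Round 2: A 11, B 15, C 25, E 29, F 13. A eliminated.
Round 3: B 15, C 36, E 29, F 13. F eliminated.
Round 4: B 15, C 49, E 29. C has a majority (≥47).

C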